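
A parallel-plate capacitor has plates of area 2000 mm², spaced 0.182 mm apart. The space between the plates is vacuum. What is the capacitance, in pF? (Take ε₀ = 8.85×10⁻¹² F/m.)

A = 2000 mm² = 2.00×10⁻³ m².
C = ε₀A/d = 8.85×10⁻¹² × 2.00×10⁻³ / 1.82×10⁻⁴ = 9.73×10⁻¹¹ F.

97.3 pF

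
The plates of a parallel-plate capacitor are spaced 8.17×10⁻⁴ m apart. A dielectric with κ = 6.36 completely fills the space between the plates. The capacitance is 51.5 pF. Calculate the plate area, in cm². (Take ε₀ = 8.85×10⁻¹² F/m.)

7.48 cm²

A = Cd/(κε₀) = 5.15×10⁻¹¹ × 8.17×10⁻⁴ / (6.36 × 8.85×10⁻¹²) = 7.48×10⁻⁴ m².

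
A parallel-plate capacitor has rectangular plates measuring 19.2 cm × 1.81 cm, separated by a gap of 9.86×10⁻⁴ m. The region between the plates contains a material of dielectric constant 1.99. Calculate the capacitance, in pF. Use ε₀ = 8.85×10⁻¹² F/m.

C ≈ 62.1 pF

A = 19.2 × 1.81 cm² = 3.48×10⁻³ m².
C = κε₀A/d = 1.99 × 8.85×10⁻¹² × 3.48×10⁻³ / 9.86×10⁻⁴ = 6.21×10⁻¹¹ F.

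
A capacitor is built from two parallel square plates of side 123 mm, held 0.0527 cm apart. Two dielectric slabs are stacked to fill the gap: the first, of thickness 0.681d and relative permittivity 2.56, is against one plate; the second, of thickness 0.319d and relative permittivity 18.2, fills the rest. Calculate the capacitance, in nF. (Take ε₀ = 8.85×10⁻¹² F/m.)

0.896 nF

A = (123 mm)² = 1.51×10⁻² m².
Stacked slabs ⇒ two capacitors in series, each with the full plate area.
C₁ = κ₁ε₀A/d₁ = 2.56 × 8.85×10⁻¹² × 1.51×10⁻² / 3.59×10⁻⁴ = 9.55×10⁻¹⁰ F.
C₂ = κ₂ε₀A/d₂ = 18.2 × 8.85×10⁻¹² × 1.51×10⁻² / 1.68×10⁻⁴ = 1.45×10⁻⁸ F.
C = (1/C₁ + 1/C₂)⁻¹ = 8.96×10⁻¹⁰ F.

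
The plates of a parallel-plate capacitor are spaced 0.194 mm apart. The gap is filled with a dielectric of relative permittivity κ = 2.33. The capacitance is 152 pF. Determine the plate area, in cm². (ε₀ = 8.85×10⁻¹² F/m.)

A ≈ 14.3 cm²

A = Cd/(κε₀) = 1.52×10⁻¹⁰ × 1.94×10⁻⁴ / (2.33 × 8.85×10⁻¹²) = 1.43×10⁻³ m².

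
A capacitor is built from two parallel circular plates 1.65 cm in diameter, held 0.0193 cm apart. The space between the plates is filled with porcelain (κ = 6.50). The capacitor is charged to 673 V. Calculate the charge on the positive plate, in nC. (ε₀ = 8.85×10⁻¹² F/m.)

A = π(1.65/2 cm)² = 2.14×10⁻⁴ m².
C = κε₀A/d = 6.50 × 8.85×10⁻¹² × 2.14×10⁻⁴ / 1.93×10⁻⁴ = 6.37×10⁻¹¹ F.
Q = CV = 6.37×10⁻¹¹ × 673 = 4.29×10⁻⁸ C.

Q ≈ 42.9 nC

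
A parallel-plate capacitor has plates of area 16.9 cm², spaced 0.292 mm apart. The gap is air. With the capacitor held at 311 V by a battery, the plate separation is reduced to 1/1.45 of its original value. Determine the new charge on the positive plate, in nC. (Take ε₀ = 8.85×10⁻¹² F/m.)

A = 16.9 cm² = 1.69×10⁻³ m².
Initially C₁ = ε₀A/d = 8.85×10⁻¹² × 1.69×10⁻³ / 2.92×10⁻⁴ = 5.12×10⁻¹¹ F.
Q₁ = 1.59×10⁻⁸ C.
Battery connected ⇒ V is held fixed. C₂ = 1.45 C₁ and Q = CV, so Q₂/Q₁ = C₂/C₁ = 1.45.
Q₂ = 1.45 × 1.59×10⁻⁸ = 2.31×10⁻⁸ C.

Q ≈ 23.1 nC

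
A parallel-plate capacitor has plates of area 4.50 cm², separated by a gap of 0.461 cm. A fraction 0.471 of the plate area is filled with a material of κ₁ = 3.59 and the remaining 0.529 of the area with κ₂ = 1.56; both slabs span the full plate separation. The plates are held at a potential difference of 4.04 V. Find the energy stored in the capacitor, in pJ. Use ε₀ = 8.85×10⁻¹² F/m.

A = 4.50 cm² = 4.50×10⁻⁴ m².
Side-by-side slabs ⇒ two capacitors in parallel, each spanning the full gap.
C₁ = κ₁ε₀A₁/d = 3.59 × 8.85×10⁻¹² × 2.12×10⁻⁴ / 4.61×10⁻³ = 1.46×10⁻¹² F.
C₂ = κ₂ε₀A₂/d = 1.56 × 8.85×10⁻¹² × 2.38×10⁻⁴ / 4.61×10⁻³ = 7.13×10⁻¹³ F.
C = C₁ + C₂ = 2.17×10⁻¹² F.
U = ½CV² = ½ × 2.17×10⁻¹² × (4.04)² = 1.77×10⁻¹¹ J.

U ≈ 17.7 pJ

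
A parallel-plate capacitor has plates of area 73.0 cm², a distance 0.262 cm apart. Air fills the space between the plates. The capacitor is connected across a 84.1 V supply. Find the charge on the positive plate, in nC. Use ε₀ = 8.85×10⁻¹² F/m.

2.07 nC

A = 73.0 cm² = 7.30×10⁻³ m².
C = ε₀A/d = 8.85×10⁻¹² × 7.30×10⁻³ / 2.62×10⁻³ = 2.47×10⁻¹¹ F.
Q = CV = 2.47×10⁻¹¹ × 84.1 = 2.07×10⁻⁹ C.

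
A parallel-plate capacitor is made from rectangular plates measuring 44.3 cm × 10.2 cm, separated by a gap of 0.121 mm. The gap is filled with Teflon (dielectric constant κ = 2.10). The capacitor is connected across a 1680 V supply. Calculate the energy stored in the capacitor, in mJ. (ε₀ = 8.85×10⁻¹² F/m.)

U ≈ 9.79 mJ

A = 44.3 × 10.2 cm² = 4.52×10⁻² m².
C = κε₀A/d = 2.10 × 8.85×10⁻¹² × 4.52×10⁻² / 1.21×10⁻⁴ = 6.94×10⁻⁹ F.
U = ½CV² = ½ × 6.94×10⁻⁹ × (1680)² = 9.79×10⁻³ J.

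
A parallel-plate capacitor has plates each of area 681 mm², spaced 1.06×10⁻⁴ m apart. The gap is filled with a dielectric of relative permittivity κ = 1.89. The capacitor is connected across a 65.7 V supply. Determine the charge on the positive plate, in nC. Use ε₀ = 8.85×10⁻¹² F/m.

Q ≈ 7.06 nC

A = 681 mm² = 6.81×10⁻⁴ m².
C = κε₀A/d = 1.89 × 8.85×10⁻¹² × 6.81×10⁻⁴ / 1.06×10⁻⁴ = 1.07×10⁻¹⁰ F.
Q = CV = 1.07×10⁻¹⁰ × 65.7 = 7.06×10⁻⁹ C.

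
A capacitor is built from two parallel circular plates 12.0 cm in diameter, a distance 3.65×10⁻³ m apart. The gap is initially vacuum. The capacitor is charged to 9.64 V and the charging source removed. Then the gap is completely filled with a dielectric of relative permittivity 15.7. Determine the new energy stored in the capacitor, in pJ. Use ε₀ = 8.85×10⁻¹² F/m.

A = π(12.0/2 cm)² = 1.13×10⁻² m².
Initially C₁ = ε₀A/d = 8.85×10⁻¹² × 1.13×10⁻² / 3.65×10⁻³ = 2.74×10⁻¹¹ F.
U₁ = 1.27×10⁻⁹ J.
Isolated ⇒ Q is held fixed. C₂ = 15.7 C₁ and U = Q²/(2C), so U₂/U₁ = C₁/C₂ = 0.0637.
U₂ = 0.0637 × 1.27×10⁻⁹ = 8.12×10⁻¹¹ J.

U ≈ 81.2 pJ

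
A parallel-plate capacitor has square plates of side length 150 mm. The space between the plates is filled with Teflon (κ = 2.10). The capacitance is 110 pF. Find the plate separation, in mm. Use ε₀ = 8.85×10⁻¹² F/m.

d ≈ 3.80 mm

A = (150 mm)² = 2.25×10⁻² m².
d = κε₀A/C = 2.10 × 8.85×10⁻¹² × 2.25×10⁻² / 1.10×10⁻¹⁰ = 3.80×10⁻³ m.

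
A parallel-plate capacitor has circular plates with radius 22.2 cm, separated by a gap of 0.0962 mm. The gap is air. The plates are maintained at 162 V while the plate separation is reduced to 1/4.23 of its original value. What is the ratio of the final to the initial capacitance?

C = ε₀A/d scales as 1/d, so C₂/C₁ = d₁/d₂ = 4.23.

4.23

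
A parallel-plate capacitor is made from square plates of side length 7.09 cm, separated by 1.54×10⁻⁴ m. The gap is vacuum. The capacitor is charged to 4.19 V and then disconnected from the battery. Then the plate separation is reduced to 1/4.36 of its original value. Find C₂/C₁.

C = ε₀A/d scales as 1/d, so C₂/C₁ = d₁/d₂ = 4.36.

C₂/C₁ ≈ 4.36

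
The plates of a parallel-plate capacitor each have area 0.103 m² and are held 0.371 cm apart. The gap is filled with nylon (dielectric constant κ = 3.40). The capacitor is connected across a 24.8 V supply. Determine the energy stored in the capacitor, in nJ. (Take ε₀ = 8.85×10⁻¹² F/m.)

C = κε₀A/d = 3.40 × 8.85×10⁻¹² × 0.103 / 3.71×10⁻³ = 8.35×10⁻¹⁰ F.
U = ½CV² = ½ × 8.35×10⁻¹⁰ × (24.8)² = 2.57×10⁻⁷ J.

257 nJ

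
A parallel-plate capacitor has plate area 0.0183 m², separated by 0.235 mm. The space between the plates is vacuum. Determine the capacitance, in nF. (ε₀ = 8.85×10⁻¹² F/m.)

C = ε₀A/d = 8.85×10⁻¹² × 1.83×10⁻² / 2.35×10⁻⁴ = 6.89×10⁻¹⁰ F.

C ≈ 0.689 nF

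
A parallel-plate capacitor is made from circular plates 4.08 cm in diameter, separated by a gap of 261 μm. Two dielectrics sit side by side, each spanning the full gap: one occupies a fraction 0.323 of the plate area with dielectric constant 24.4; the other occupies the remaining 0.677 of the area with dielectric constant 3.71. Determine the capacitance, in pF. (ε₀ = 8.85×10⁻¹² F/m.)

C ≈ 461 pF

A = π(4.08/2 cm)² = 1.31×10⁻³ m².
Side-by-side slabs ⇒ two capacitors in parallel, each spanning the full gap.
C₁ = κ₁ε₀A₁/d = 24.4 × 8.85×10⁻¹² × 4.22×10⁻⁴ / 2.61×10⁻⁴ = 3.49×10⁻¹⁰ F.
C₂ = κ₂ε₀A₂/d = 3.71 × 8.85×10⁻¹² × 8.85×10⁻⁴ / 2.61×10⁻⁴ = 1.11×10⁻¹⁰ F.
C = C₁ + C₂ = 4.61×10⁻¹⁰ F.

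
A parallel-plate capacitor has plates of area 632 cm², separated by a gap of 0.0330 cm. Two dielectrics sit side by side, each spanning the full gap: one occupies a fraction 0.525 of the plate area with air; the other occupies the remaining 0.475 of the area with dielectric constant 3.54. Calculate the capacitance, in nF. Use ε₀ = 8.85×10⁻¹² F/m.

A = 632 cm² = 6.32×10⁻² m².
Side-by-side slabs ⇒ two capacitors in parallel, each spanning the full gap.
C₁ = κ₁ε₀A₁/d = 1.00 × 8.85×10⁻¹² × 3.32×10⁻² / 3.30×10⁻⁴ = 8.90×10⁻¹⁰ F.
C₂ = κ₂ε₀A₂/d = 3.54 × 8.85×10⁻¹² × 3.00×10⁻² / 3.30×10⁻⁴ = 2.85×10⁻⁹ F.
C = C₁ + C₂ = 3.74×10⁻⁹ F.

3.74 nF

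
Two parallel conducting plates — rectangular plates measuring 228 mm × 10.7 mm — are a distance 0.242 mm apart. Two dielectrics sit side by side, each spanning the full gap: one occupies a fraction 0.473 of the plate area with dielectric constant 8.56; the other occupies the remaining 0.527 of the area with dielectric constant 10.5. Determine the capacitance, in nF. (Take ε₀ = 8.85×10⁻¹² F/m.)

C ≈ 0.855 nF

A = 228 × 10.7 mm² = 2.44×10⁻³ m².
Side-by-side slabs ⇒ two capacitors in parallel, each spanning the full gap.
C₁ = κ₁ε₀A₁/d = 8.56 × 8.85×10⁻¹² × 1.15×10⁻³ / 2.42×10⁻⁴ = 3.61×10⁻¹⁰ F.
C₂ = κ₂ε₀A₂/d = 10.5 × 8.85×10⁻¹² × 1.29×10⁻³ / 2.42×10⁻⁴ = 4.94×10⁻¹⁰ F.
C = C₁ + C₂ = 8.55×10⁻¹⁰ F.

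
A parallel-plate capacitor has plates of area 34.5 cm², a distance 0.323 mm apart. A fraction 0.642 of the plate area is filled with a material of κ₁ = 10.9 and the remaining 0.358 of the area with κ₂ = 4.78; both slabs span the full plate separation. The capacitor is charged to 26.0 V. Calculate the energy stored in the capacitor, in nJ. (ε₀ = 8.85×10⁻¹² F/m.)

278 nJ

A = 34.5 cm² = 3.45×10⁻³ m².
Side-by-side slabs ⇒ two capacitors in parallel, each spanning the full gap.
C₁ = κ₁ε₀A₁/d = 10.9 × 8.85×10⁻¹² × 2.21×10⁻³ / 3.23×10⁻⁴ = 6.61×10⁻¹⁰ F.
C₂ = κ₂ε₀A₂/d = 4.78 × 8.85×10⁻¹² × 1.24×10⁻³ / 3.23×10⁻⁴ = 1.62×10⁻¹⁰ F.
C = C₁ + C₂ = 8.23×10⁻¹⁰ F.
U = ½CV² = ½ × 8.23×10⁻¹⁰ × (26.0)² = 2.78×10⁻⁷ J.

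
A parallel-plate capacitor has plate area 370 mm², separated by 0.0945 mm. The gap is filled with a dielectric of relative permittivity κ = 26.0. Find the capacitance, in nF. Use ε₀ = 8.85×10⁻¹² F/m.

C ≈ 0.901 nF

A = 370 mm² = 3.70×10⁻⁴ m².
C = κε₀A/d = 26.0 × 8.85×10⁻¹² × 3.70×10⁻⁴ / 9.45×10⁻⁵ = 9.01×10⁻¹⁰ F.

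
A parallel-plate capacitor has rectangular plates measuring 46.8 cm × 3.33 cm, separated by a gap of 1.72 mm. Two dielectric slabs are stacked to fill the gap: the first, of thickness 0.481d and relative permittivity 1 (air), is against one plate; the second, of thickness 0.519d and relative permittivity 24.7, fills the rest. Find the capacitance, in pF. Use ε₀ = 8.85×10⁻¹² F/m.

A = 46.8 × 3.33 cm² = 1.56×10⁻² m².
Stacked slabs ⇒ two capacitors in series, each with the full plate area.
C₁ = κ₁ε₀A/d₁ = 1.00 × 8.85×10⁻¹² × 1.56×10⁻² / 8.27×10⁻⁴ = 1.67×10⁻¹⁰ F.
C₂ = κ₂ε₀A/d₂ = 24.7 × 8.85×10⁻¹² × 1.56×10⁻² / 8.93×10⁻⁴ = 3.82×10⁻⁹ F.
C = (1/C₁ + 1/C₂)⁻¹ = 1.60×10⁻¹⁰ F.

C ≈ 160 pF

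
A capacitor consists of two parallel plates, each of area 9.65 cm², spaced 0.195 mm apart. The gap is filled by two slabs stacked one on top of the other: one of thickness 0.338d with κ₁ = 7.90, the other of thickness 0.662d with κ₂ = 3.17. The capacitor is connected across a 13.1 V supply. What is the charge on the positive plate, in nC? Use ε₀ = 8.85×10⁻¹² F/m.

2.28 nC

A = 9.65 cm² = 9.65×10⁻⁴ m².
Stacked slabs ⇒ two capacitors in series, each with the full plate area.
C₁ = κ₁ε₀A/d₁ = 7.90 × 8.85×10⁻¹² × 9.65×10⁻⁴ / 6.59×10⁻⁵ = 1.02×10⁻⁹ F.
C₂ = κ₂ε₀A/d₂ = 3.17 × 8.85×10⁻¹² × 9.65×10⁻⁴ / 1.29×10⁻⁴ = 2.10×10⁻¹⁰ F.
C = (1/C₁ + 1/C₂)⁻¹ = 1.74×10⁻¹⁰ F.
Q = CV = 1.74×10⁻¹⁰ × 13.1 = 2.28×10⁻⁹ C.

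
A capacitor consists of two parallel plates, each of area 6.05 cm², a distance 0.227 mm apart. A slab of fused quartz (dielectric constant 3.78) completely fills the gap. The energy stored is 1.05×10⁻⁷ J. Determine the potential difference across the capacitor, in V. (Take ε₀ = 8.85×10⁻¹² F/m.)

V ≈ 48.5 V

A = 6.05 cm² = 6.05×10⁻⁴ m².
C = κε₀A/d = 3.78 × 8.85×10⁻¹² × 6.05×10⁻⁴ / 2.27×10⁻⁴ = 8.92×10⁻¹¹ F.
V = √(2U/C) = √(2 × 1.05×10⁻⁷ / 8.92×10⁻¹¹) = 48.5 V.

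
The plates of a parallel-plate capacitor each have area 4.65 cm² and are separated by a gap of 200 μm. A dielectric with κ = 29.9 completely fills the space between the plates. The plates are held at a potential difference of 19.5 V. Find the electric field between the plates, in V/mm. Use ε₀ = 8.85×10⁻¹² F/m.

E = V/d = 19.5 / 2.00×10⁻⁴ = 9.75×10⁴ V/m.

97.5 V/mm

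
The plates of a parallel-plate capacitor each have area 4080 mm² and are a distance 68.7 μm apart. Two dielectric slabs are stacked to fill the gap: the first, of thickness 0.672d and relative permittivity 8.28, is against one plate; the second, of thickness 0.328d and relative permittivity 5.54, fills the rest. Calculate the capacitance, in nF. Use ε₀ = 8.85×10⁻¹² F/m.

C ≈ 3.74 nF

A = 4080 mm² = 4.08×10⁻³ m².
Stacked slabs ⇒ two capacitors in series, each with the full plate area.
C₁ = κ₁ε₀A/d₁ = 8.28 × 8.85×10⁻¹² × 4.08×10⁻³ / 4.62×10⁻⁵ = 6.48×10⁻⁹ F.
C₂ = κ₂ε₀A/d₂ = 5.54 × 8.85×10⁻¹² × 4.08×10⁻³ / 2.25×10⁻⁵ = 8.88×10⁻⁹ F.
C = (1/C₁ + 1/C₂)⁻¹ = 3.74×10⁻⁹ F.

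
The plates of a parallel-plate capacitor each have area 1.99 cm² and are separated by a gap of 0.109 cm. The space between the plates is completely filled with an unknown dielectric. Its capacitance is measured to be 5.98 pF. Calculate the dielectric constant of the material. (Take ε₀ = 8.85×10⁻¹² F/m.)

A = 1.99 cm² = 1.99×10⁻⁴ m².
κ = Cd/(ε₀A) = 5.98×10⁻¹² × 1.09×10⁻³ / (8.85×10⁻¹² × 1.99×10⁻⁴) = 3.70.

κ ≈ 3.70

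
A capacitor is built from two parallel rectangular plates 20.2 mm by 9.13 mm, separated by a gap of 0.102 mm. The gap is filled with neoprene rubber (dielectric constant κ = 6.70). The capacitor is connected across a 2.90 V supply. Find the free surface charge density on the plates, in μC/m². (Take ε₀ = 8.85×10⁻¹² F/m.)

A = 20.2 × 9.13 mm² = 1.84×10⁻⁴ m².
C = κε₀A/d = 6.70 × 8.85×10⁻¹² × 1.84×10⁻⁴ / 1.02×10⁻⁴ = 1.07×10⁻¹⁰ F.
σ = Q/A = CV/A = 1.07×10⁻¹⁰ × 2.90 / 1.84×10⁻⁴ = 1.69×10⁻⁶ C/m².

σ ≈ 1.69 μC/m²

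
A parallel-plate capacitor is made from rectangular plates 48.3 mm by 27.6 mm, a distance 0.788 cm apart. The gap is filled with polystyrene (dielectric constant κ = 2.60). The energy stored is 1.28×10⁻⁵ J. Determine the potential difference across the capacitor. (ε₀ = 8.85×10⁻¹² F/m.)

A = 48.3 × 27.6 mm² = 1.33×10⁻³ m².
C = κε₀A/d = 2.60 × 8.85×10⁻¹² × 1.33×10⁻³ / 7.88×10⁻³ = 3.89×10⁻¹² F.
V = √(2U/C) = √(2 × 1.28×10⁻⁵ / 3.89×10⁻¹²) = 2.56×10³ V.

2.56 kV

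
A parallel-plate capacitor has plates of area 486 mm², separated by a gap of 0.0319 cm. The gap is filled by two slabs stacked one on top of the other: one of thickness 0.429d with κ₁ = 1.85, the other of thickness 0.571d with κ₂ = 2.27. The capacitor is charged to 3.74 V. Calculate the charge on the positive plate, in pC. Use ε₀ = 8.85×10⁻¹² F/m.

A = 486 mm² = 4.86×10⁻⁴ m².
Stacked slabs ⇒ two capacitors in series, each with the full plate area.
C₁ = κ₁ε₀A/d₁ = 1.85 × 8.85×10⁻¹² × 4.86×10⁻⁴ / 1.37×10⁻⁴ = 5.81×10⁻¹¹ F.
C₂ = κ₂ε₀A/d₂ = 2.27 × 8.85×10⁻¹² × 4.86×10⁻⁴ / 1.82×10⁻⁴ = 5.36×10⁻¹¹ F.
C = (1/C₁ + 1/C₂)⁻¹ = 2.79×10⁻¹¹ F.
Q = CV = 2.79×10⁻¹¹ × 3.74 = 1.04×10⁻¹⁰ C.

104 pC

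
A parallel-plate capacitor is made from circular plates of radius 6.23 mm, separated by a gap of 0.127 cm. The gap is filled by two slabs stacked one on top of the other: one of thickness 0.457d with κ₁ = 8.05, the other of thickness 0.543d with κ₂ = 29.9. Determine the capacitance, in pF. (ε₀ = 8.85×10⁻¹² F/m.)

C ≈ 11.3 pF

A = π(6.23 mm)² = 1.22×10⁻⁴ m².
Stacked slabs ⇒ two capacitors in series, each with the full plate area.
C₁ = κ₁ε₀A/d₁ = 8.05 × 8.85×10⁻¹² × 1.22×10⁻⁴ / 5.80×10⁻⁴ = 1.50×10⁻¹¹ F.
C₂ = κ₂ε₀A/d₂ = 29.9 × 8.85×10⁻¹² × 1.22×10⁻⁴ / 6.90×10⁻⁴ = 4.68×10⁻¹¹ F.
C = (1/C₁ + 1/C₂)⁻¹ = 1.13×10⁻¹¹ F.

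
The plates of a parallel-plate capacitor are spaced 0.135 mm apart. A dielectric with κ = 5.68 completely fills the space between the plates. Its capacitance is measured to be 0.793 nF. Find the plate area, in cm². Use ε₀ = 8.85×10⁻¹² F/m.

A = Cd/(κε₀) = 7.93×10⁻¹⁰ × 1.35×10⁻⁴ / (5.68 × 8.85×10⁻¹²) = 2.13×10⁻³ m².

21.3 cm²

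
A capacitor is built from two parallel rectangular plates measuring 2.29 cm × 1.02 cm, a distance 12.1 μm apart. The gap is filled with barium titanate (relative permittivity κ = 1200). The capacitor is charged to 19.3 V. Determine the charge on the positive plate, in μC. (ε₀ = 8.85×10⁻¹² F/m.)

A = 2.29 × 1.02 cm² = 2.34×10⁻⁴ m².
C = κε₀A/d = 1200 × 8.85×10⁻¹² × 2.34×10⁻⁴ / 1.21×10⁻⁵ = 2.05×10⁻⁷ F.
Q = CV = 2.05×10⁻⁷ × 19.3 = 3.96×10⁻⁶ C.

Q ≈ 3.96 μC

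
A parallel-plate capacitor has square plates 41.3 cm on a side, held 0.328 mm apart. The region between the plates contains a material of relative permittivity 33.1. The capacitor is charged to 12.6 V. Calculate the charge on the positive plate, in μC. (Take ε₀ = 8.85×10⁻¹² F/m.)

1.92 μC

A = (41.3 cm)² = 0.171 m².
C = κε₀A/d = 33.1 × 8.85×10⁻¹² × 0.171 / 3.28×10⁻⁴ = 1.52×10⁻⁷ F.
Q = CV = 1.52×10⁻⁷ × 12.6 = 1.92×10⁻⁶ C.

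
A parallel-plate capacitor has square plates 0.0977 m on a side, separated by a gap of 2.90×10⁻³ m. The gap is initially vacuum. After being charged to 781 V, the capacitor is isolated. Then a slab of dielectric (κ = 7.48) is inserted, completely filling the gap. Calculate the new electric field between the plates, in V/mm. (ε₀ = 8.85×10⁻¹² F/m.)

E ≈ 36.0 V/mm

A = (0.0977 m)² = 9.55×10⁻³ m².
Initially C₁ = ε₀A/d = 8.85×10⁻¹² × 9.55×10⁻³ / 2.90×10⁻³ = 2.91×10⁻¹¹ F.
E₁ = 2.69×10⁵ V/m.
Isolated ⇒ Q is held fixed. V₂ = Q/C₂ = V₁/7.48; E = V/d, so E₂/E₁ = (V₂/V₁)(d₁/d₂) = 0.134.
E₂ = 0.134 × 2.69×10⁵ = 3.60×10⁴ V/m.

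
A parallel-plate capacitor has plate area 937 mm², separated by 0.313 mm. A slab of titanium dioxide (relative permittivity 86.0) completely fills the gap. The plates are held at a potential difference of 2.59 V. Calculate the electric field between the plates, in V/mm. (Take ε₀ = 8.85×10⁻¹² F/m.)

E = V/d = 2.59 / 3.13×10⁻⁴ = 8.27×10³ V/m.

E ≈ 8.27 V/mm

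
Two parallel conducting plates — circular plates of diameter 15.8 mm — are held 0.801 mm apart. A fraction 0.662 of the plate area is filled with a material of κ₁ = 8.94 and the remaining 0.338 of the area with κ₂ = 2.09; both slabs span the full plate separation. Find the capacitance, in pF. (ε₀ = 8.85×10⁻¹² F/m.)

C ≈ 14.4 pF

A = π(15.8/2 mm)² = 1.96×10⁻⁴ m².
Side-by-side slabs ⇒ two capacitors in parallel, each spanning the full gap.
C₁ = κ₁ε₀A₁/d = 8.94 × 8.85×10⁻¹² × 1.30×10⁻⁴ / 8.01×10⁻⁴ = 1.28×10⁻¹¹ F.
C₂ = κ₂ε₀A₂/d = 2.09 × 8.85×10⁻¹² × 6.63×10⁻⁵ / 8.01×10⁻⁴ = 1.53×10⁻¹² F.
C = C₁ + C₂ = 1.44×10⁻¹¹ F.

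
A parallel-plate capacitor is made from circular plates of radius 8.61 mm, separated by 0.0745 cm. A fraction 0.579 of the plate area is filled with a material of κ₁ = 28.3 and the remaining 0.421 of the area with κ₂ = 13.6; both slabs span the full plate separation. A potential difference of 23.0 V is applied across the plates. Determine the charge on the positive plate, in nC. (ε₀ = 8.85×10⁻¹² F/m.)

Q ≈ 1.41 nC

A = π(8.61 mm)² = 2.33×10⁻⁴ m².
Side-by-side slabs ⇒ two capacitors in parallel, each spanning the full gap.
C₁ = κ₁ε₀A₁/d = 28.3 × 8.85×10⁻¹² × 1.35×10⁻⁴ / 7.45×10⁻⁴ = 4.53×10⁻¹¹ F.
C₂ = κ₂ε₀A₂/d = 13.6 × 8.85×10⁻¹² × 9.80×10⁻⁵ / 7.45×10⁻⁴ = 1.58×10⁻¹¹ F.
C = C₁ + C₂ = 6.12×10⁻¹¹ F.
Q = CV = 6.12×10⁻¹¹ × 23.0 = 1.41×10⁻⁹ C.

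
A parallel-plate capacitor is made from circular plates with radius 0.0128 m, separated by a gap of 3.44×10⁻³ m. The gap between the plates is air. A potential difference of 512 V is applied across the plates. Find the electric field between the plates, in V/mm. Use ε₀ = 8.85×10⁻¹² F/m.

E = V/d = 512 / 3.44×10⁻³ = 1.49×10⁵ V/m.

E ≈ 149 V/mm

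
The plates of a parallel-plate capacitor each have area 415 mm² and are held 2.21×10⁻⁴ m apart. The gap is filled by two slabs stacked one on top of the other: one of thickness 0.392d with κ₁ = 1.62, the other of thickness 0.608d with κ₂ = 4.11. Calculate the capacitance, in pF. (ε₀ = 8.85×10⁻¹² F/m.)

A = 415 mm² = 4.15×10⁻⁴ m².
Stacked slabs ⇒ two capacitors in series, each with the full plate area.
C₁ = κ₁ε₀A/d₁ = 1.62 × 8.85×10⁻¹² × 4.15×10⁻⁴ / 8.66×10⁻⁵ = 6.87×10⁻¹¹ F.
C₂ = κ₂ε₀A/d₂ = 4.11 × 8.85×10⁻¹² × 4.15×10⁻⁴ / 1.34×10⁻⁴ = 1.12×10⁻¹⁰ F.
C = (1/C₁ + 1/C₂)⁻¹ = 4.26×10⁻¹¹ F.

C ≈ 42.6 pF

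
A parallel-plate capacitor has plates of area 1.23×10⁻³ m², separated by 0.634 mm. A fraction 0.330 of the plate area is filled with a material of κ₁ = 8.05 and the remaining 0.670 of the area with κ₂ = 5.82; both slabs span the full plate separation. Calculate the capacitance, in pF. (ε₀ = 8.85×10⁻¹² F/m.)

113 pF

Side-by-side slabs ⇒ two capacitors in parallel, each spanning the full gap.
C₁ = κ₁ε₀A₁/d = 8.05 × 8.85×10⁻¹² × 4.06×10⁻⁴ / 6.34×10⁻⁴ = 4.56×10⁻¹¹ F.
C₂ = κ₂ε₀A₂/d = 5.82 × 8.85×10⁻¹² × 8.24×10⁻⁴ / 6.34×10⁻⁴ = 6.70×10⁻¹¹ F.
C = C₁ + C₂ = 1.13×10⁻¹⁰ F.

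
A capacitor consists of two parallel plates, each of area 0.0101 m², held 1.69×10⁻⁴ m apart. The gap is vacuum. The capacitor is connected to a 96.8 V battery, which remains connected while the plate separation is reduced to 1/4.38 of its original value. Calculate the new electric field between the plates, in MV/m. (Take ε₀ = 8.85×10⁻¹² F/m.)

Initially C₁ = ε₀A/d = 8.85×10⁻¹² × 1.01×10⁻² / 1.69×10⁻⁴ = 5.29×10⁻¹⁰ F.
E₁ = 5.73×10⁵ V/m.
Battery connected ⇒ V is held fixed. E = V/d, so E₂/E₁ = d₁/d₂ = 4.38.
E₂ = 4.38 × 5.73×10⁵ = 2.51×10⁶ V/m.

2.51 MV/m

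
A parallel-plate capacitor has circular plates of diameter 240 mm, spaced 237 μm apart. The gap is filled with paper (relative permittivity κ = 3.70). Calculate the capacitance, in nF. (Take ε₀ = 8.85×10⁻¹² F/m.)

C ≈ 6.25 nF

A = π(240/2 mm)² = 4.52×10⁻² m².
C = κε₀A/d = 3.70 × 8.85×10⁻¹² × 4.52×10⁻² / 2.37×10⁻⁴ = 6.25×10⁻⁹ F.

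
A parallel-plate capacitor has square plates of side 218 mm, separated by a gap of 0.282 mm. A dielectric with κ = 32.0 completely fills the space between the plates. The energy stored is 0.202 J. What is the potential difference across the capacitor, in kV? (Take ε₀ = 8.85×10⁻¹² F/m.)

A = (218 mm)² = 4.75×10⁻² m².
C = κε₀A/d = 32.0 × 8.85×10⁻¹² × 4.75×10⁻² / 2.82×10⁻⁴ = 4.77×10⁻⁸ F.
V = √(2U/C) = √(2 × 0.202 / 4.77×10⁻⁸) = 2.91×10³ V.

V ≈ 2.91 kV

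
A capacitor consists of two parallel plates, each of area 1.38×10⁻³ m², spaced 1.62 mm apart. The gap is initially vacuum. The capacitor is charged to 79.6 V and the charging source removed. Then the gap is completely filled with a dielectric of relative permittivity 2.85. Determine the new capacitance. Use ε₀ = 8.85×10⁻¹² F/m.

Initially C₁ = ε₀A/d = 8.85×10⁻¹² × 1.38×10⁻³ / 1.62×10⁻³ = 7.54×10⁻¹² F.
C = κε₀A/d scales with κ, so C₂/C₁ = κ = 2.85.
C₂ = 2.85 × 7.54×10⁻¹² = 2.15×10⁻¹¹ F.

21.5 pF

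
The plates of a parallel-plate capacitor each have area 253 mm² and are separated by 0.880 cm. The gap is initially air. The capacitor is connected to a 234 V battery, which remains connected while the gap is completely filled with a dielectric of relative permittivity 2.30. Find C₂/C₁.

C = κε₀A/d scales with κ, so C₂/C₁ = κ = 2.30.

2.30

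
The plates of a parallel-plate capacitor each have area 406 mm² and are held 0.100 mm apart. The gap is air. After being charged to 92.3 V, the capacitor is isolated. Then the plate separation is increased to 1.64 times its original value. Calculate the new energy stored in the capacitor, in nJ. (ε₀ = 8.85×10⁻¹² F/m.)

251 nJ

A = 406 mm² = 4.06×10⁻⁴ m².
Initially C₁ = ε₀A/d = 8.85×10⁻¹² × 4.06×10⁻⁴ / 1.00×10⁻⁴ = 3.59×10⁻¹¹ F.
U₁ = 1.53×10⁻⁷ J.
Isolated ⇒ Q is held fixed. C₂ = 0.610 C₁ and U = Q²/(2C), so U₂/U₁ = C₁/C₂ = 1.64.
U₂ = 1.64 × 1.53×10⁻⁷ = 2.51×10⁻⁷ J.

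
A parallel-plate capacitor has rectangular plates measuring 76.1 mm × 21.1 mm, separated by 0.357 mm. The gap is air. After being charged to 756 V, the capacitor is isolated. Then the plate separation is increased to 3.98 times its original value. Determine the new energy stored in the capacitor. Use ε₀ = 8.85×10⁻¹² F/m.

A = 76.1 × 21.1 mm² = 1.61×10⁻³ m².
Initially C₁ = ε₀A/d = 8.85×10⁻¹² × 1.61×10⁻³ / 3.57×10⁻⁴ = 3.98×10⁻¹¹ F.
U₁ = 1.14×10⁻⁵ J.
Isolated ⇒ Q is held fixed. C₂ = 0.251 C₁ and U = Q²/(2C), so U₂/U₁ = C₁/C₂ = 3.98.
U₂ = 3.98 × 1.14×10⁻⁵ = 4.53×10⁻⁵ J.

U ≈ 45.3 μJ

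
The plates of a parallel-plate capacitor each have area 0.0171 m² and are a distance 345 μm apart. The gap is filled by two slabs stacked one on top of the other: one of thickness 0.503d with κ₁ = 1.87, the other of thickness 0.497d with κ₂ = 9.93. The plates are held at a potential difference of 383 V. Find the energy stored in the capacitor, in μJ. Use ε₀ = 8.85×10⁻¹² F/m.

U ≈ 101 μJ

Stacked slabs ⇒ two capacitors in series, each with the full plate area.
C₁ = κ₁ε₀A/d₁ = 1.87 × 8.85×10⁻¹² × 1.71×10⁻² / 1.74×10⁻⁴ = 1.63×10⁻⁹ F.
C₂ = κ₂ε₀A/d₂ = 9.93 × 8.85×10⁻¹² × 1.71×10⁻² / 1.71×10⁻⁴ = 8.76×10⁻⁹ F.
C = (1/C₁ + 1/C₂)⁻¹ = 1.37×10⁻⁹ F.
U = ½CV² = ½ × 1.37×10⁻⁹ × (383)² = 1.01×10⁻⁴ J.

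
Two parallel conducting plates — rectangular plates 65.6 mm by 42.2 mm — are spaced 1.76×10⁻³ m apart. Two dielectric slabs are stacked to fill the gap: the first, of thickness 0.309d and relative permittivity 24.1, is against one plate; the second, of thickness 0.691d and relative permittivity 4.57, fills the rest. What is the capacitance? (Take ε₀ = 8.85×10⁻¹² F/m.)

A = 65.6 × 42.2 mm² = 2.77×10⁻³ m².
Stacked slabs ⇒ two capacitors in series, each with the full plate area.
C₁ = κ₁ε₀A/d₁ = 24.1 × 8.85×10⁻¹² × 2.77×10⁻³ / 5.44×10⁻⁴ = 1.09×10⁻⁹ F.
C₂ = κ₂ε₀A/d₂ = 4.57 × 8.85×10⁻¹² × 2.77×10⁻³ / 1.22×10⁻³ = 9.21×10⁻¹¹ F.
C = (1/C₁ + 1/C₂)⁻¹ = 8.49×10⁻¹¹ F.

C ≈ 84.9 pF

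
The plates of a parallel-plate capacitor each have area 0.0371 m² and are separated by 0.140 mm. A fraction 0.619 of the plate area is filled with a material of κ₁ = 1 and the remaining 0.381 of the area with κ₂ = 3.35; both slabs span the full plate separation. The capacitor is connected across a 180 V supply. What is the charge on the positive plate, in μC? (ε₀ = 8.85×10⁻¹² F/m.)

Side-by-side slabs ⇒ two capacitors in parallel, each spanning the full gap.
C₁ = κ₁ε₀A₁/d = 1.00 × 8.85×10⁻¹² × 2.30×10⁻² / 1.40×10⁻⁴ = 1.45×10⁻⁹ F.
C₂ = κ₂ε₀A₂/d = 3.35 × 8.85×10⁻¹² × 1.41×10⁻² / 1.40×10⁻⁴ = 2.99×10⁻⁹ F.
C = C₁ + C₂ = 4.45×10⁻⁹ F.
Q = CV = 4.45×10⁻⁹ × 180 = 8.00×10⁻⁷ C.

0.800 μC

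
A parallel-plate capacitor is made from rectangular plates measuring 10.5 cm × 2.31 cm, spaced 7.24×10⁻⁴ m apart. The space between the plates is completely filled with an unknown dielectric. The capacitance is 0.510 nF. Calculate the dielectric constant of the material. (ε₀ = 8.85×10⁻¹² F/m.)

17.2

A = 10.5 × 2.31 cm² = 2.43×10⁻³ m².
κ = Cd/(ε₀A) = 5.10×10⁻¹⁰ × 7.24×10⁻⁴ / (8.85×10⁻¹² × 2.43×10⁻³) = 17.2.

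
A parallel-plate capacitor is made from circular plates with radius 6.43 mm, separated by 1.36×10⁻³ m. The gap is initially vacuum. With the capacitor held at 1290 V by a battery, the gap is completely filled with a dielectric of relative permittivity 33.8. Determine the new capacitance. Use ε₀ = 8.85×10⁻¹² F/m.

C ≈ 28.6 pF

A = π(6.43 mm)² = 1.30×10⁻⁴ m².
Initially C₁ = ε₀A/d = 8.85×10⁻¹² × 1.30×10⁻⁴ / 1.36×10⁻³ = 8.45×10⁻¹³ F.
C = κε₀A/d scales with κ, so C₂/C₁ = κ = 33.8.
C₂ = 33.8 × 8.45×10⁻¹³ = 2.86×10⁻¹¹ F.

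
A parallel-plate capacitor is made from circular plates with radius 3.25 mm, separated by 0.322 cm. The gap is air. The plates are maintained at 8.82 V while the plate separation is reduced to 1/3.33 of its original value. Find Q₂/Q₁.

Q₂/Q₁ ≈ 3.33

Battery connected ⇒ V is held fixed.
C₂ = 3.33 C₁ and Q = CV, so Q₂/Q₁ = C₂/C₁ = 3.33.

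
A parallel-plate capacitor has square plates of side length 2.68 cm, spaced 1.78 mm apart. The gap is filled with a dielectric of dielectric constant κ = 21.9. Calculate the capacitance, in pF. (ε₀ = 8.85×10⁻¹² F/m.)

A = (2.68 cm)² = 7.18×10⁻⁴ m².
C = κε₀A/d = 21.9 × 8.85×10⁻¹² × 7.18×10⁻⁴ / 1.78×10⁻³ = 7.82×10⁻¹¹ F.

78.2 pF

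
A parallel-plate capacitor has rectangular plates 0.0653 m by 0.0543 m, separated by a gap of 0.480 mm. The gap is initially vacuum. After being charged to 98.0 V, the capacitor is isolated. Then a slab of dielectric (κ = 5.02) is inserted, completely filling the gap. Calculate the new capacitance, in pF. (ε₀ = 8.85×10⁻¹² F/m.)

328 pF

A = 0.0653 × 0.0543 m² = 3.55×10⁻³ m².
Initially C₁ = ε₀A/d = 8.85×10⁻¹² × 3.55×10⁻³ / 4.80×10⁻⁴ = 6.54×10⁻¹¹ F.
C = κε₀A/d scales with κ, so C₂/C₁ = κ = 5.02.
C₂ = 5.02 × 6.54×10⁻¹¹ = 3.28×10⁻¹⁰ F.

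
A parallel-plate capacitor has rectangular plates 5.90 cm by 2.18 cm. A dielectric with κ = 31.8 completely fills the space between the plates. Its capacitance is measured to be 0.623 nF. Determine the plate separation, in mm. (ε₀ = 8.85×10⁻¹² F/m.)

A = 5.90 × 2.18 cm² = 1.29×10⁻³ m².
d = κε₀A/C = 31.8 × 8.85×10⁻¹² × 1.29×10⁻³ / 6.23×10⁻¹⁰ = 5.81×10⁻⁴ m.

d ≈ 0.581 mm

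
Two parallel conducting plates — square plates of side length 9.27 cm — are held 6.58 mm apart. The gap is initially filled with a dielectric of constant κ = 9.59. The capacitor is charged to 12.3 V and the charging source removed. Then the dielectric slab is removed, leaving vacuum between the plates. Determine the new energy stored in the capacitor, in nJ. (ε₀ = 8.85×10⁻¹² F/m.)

A = (9.27 cm)² = 8.59×10⁻³ m².
Initially C₁ = κε₀A/d = 9.59 × 8.85×10⁻¹² × 8.59×10⁻³ / 6.58×10⁻³ = 1.11×10⁻¹⁰ F.
U₁ = 8.38×10⁻⁹ J.
Isolated ⇒ Q is held fixed. C₂ = 0.104 C₁ and U = Q²/(2C), so U₂/U₁ = C₁/C₂ = 9.59.
U₂ = 9.59 × 8.38×10⁻⁹ = 8.04×10⁻⁸ J.

80.4 nJ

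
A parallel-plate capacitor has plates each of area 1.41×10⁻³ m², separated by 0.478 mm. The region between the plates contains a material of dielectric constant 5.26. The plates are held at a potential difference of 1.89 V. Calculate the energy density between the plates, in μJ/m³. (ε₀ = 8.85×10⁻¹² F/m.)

364 μJ/m³

E = V/d = 1.89 / 4.78×10⁻⁴ = 3.95×10³ V/m.
u = ½κε₀E² = ½ × 5.26 × 8.85×10⁻¹² × (3.95×10³)² = 3.64×10⁻⁴ J/m³.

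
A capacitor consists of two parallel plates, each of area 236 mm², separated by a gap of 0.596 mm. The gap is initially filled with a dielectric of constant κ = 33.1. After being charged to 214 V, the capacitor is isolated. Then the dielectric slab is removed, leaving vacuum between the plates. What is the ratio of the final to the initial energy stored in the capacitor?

U₂/U₁ ≈ 33.1

Isolated ⇒ Q is held fixed.
C₂ = 0.0302 C₁ and U = Q²/(2C), so U₂/U₁ = C₁/C₂ = 33.1.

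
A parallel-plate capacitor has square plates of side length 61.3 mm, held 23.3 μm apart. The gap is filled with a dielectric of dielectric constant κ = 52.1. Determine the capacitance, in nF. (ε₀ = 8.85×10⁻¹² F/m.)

A = (61.3 mm)² = 3.76×10⁻³ m².
C = κε₀A/d = 52.1 × 8.85×10⁻¹² × 3.76×10⁻³ / 2.33×10⁻⁵ = 7.44×10⁻⁸ F.

74.4 nF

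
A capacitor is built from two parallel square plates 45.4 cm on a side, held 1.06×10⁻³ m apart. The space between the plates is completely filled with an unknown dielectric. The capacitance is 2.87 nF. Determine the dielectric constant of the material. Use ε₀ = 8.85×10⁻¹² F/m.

1.67

A = (45.4 cm)² = 0.206 m².
κ = Cd/(ε₀A) = 2.87×10⁻⁹ × 1.06×10⁻³ / (8.85×10⁻¹² × 0.206) = 1.67.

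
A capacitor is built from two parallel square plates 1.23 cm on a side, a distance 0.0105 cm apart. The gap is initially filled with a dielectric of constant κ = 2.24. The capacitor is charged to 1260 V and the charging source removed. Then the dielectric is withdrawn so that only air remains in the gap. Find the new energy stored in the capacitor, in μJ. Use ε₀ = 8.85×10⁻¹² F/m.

A = (1.23 cm)² = 1.51×10⁻⁴ m².
Initially C₁ = κε₀A/d = 2.24 × 8.85×10⁻¹² × 1.51×10⁻⁴ / 1.05×10⁻⁴ = 2.86×10⁻¹¹ F.
U₁ = 2.27×10⁻⁵ J.
Isolated ⇒ Q is held fixed. C₂ = 0.446 C₁ and U = Q²/(2C), so U₂/U₁ = C₁/C₂ = 2.24.
U₂ = 2.24 × 2.27×10⁻⁵ = 5.08×10⁻⁵ J.

U ≈ 50.8 μJ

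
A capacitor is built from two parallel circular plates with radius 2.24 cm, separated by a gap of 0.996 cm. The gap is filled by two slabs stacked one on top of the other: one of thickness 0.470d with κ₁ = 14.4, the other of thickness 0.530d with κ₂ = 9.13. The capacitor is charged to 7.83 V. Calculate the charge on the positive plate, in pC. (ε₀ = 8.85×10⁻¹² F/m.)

121 pC

A = π(2.24 cm)² = 1.58×10⁻³ m².
Stacked slabs ⇒ two capacitors in series, each with the full plate area.
C₁ = κ₁ε₀A/d₁ = 14.4 × 8.85×10⁻¹² × 1.58×10⁻³ / 4.68×10⁻³ = 4.29×10⁻¹¹ F.
C₂ = κ₂ε₀A/d₂ = 9.13 × 8.85×10⁻¹² × 1.58×10⁻³ / 5.28×10⁻³ = 2.41×10⁻¹¹ F.
C = (1/C₁ + 1/C₂)⁻¹ = 1.54×10⁻¹¹ F.
Q = CV = 1.54×10⁻¹¹ × 7.83 = 1.21×10⁻¹⁰ C.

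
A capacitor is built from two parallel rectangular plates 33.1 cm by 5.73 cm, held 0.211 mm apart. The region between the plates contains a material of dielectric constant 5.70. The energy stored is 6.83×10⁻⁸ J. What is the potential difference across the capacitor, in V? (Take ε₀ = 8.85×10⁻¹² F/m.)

V ≈ 5.49 V

A = 33.1 × 5.73 cm² = 1.90×10⁻² m².
C = κε₀A/d = 5.70 × 8.85×10⁻¹² × 1.90×10⁻² / 2.11×10⁻⁴ = 4.53×10⁻⁹ F.
V = √(2U/C) = √(2 × 6.83×10⁻⁸ / 4.53×10⁻⁹) = 5.49 V.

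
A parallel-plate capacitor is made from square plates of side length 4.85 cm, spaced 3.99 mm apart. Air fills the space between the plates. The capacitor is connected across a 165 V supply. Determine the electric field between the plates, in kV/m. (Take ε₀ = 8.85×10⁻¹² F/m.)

E = V/d = 165 / 3.99×10⁻³ = 4.14×10⁴ V/m.

41.4 kV/m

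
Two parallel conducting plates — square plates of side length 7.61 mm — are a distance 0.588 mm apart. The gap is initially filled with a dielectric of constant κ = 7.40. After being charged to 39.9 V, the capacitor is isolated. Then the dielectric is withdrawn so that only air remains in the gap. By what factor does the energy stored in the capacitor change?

Isolated ⇒ Q is held fixed.
C₂ = 0.135 C₁ and U = Q²/(2C), so U₂/U₁ = C₁/C₂ = 7.40.

U₂/U₁ ≈ 7.40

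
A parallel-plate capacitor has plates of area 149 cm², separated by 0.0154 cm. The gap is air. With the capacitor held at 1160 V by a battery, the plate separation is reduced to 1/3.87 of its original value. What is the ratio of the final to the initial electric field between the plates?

E₂/E₁ ≈ 3.87

Battery connected ⇒ V is held fixed.
E = V/d, so E₂/E₁ = d₁/d₂ = 3.87.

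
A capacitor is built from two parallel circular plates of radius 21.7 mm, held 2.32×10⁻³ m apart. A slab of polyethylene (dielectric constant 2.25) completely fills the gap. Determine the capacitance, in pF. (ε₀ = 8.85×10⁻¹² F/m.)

A = π(21.7 mm)² = 1.48×10⁻³ m².
C = κε₀A/d = 2.25 × 8.85×10⁻¹² × 1.48×10⁻³ / 2.32×10⁻³ = 1.27×10⁻¹¹ F.

12.7 pF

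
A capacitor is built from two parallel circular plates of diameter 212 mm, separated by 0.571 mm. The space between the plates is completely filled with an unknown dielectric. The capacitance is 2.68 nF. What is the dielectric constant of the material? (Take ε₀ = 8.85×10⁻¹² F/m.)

4.90

A = π(212/2 mm)² = 3.53×10⁻² m².
κ = Cd/(ε₀A) = 2.68×10⁻⁹ × 5.71×10⁻⁴ / (8.85×10⁻¹² × 3.53×10⁻²) = 4.90.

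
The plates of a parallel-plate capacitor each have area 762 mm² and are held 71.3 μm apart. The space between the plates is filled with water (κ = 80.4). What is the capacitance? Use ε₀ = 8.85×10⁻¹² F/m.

7.60 nF

A = 762 mm² = 7.62×10⁻⁴ m².
C = κε₀A/d = 80.4 × 8.85×10⁻¹² × 7.62×10⁻⁴ / 7.13×10⁻⁵ = 7.60×10⁻⁹ F.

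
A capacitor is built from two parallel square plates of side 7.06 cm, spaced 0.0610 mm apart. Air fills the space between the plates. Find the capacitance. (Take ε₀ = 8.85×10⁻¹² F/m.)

C ≈ 0.723 nF

A = (7.06 cm)² = 4.98×10⁻³ m².
C = ε₀A/d = 8.85×10⁻¹² × 4.98×10⁻³ / 6.10×10⁻⁵ = 7.23×10⁻¹⁰ F.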